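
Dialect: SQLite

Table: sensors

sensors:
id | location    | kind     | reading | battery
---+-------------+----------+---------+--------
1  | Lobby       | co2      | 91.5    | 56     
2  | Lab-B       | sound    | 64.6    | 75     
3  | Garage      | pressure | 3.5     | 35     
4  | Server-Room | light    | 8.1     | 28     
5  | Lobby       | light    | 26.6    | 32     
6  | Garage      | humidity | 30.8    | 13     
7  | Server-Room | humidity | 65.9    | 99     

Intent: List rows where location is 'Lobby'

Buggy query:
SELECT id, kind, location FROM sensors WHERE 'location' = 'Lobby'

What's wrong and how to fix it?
Bug: Single quotes denote string literals in SQL; the column name is being compared as a constant string

Fix: Remove the quotes around the column name (or use double quotes for an identifier)

Corrected query:
SELECT id, kind, location FROM sensors WHERE location = 'Lobby'

Result:
id | kind  | location
---+-------+---------
1  | co2   | Lobby   
5  | light | Lobby   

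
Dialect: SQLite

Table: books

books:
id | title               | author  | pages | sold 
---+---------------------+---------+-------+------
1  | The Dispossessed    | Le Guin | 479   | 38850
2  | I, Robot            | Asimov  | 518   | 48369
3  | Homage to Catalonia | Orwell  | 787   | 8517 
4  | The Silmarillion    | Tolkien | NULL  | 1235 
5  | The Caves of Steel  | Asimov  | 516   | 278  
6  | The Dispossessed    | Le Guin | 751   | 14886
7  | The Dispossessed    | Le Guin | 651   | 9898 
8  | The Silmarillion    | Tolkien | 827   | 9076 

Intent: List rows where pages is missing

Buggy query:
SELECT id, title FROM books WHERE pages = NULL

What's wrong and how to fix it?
Bug: '= NULL' is always unknown in SQL three-valued logic, so no rows match

Fix: Replace '= NULL' with 'IS NULL'

Corrected query:
SELECT id, title FROM books WHERE pages IS NULL

Result:
id | title           
---+-----------------
4  | The Silmarillion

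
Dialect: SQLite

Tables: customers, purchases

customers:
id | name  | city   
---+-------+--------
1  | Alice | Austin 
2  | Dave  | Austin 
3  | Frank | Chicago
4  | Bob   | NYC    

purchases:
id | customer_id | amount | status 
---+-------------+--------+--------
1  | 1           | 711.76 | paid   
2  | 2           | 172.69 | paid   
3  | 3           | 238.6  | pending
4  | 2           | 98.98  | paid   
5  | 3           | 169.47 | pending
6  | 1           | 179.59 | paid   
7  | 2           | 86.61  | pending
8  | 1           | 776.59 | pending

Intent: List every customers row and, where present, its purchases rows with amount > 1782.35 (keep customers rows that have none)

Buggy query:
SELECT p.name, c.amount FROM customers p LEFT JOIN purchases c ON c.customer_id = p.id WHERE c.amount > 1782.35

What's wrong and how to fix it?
Bug: A WHERE condition on the right-hand table after LEFT JOIN drops unmatched parents

Fix: Move the right-table condition into the ON clause so unmatched parents are kept

Corrected query:
SELECT p.name, c.amount FROM customers p LEFT JOIN purchases c ON c.customer_id = p.id AND c.amount > 1782.35

Result:
name  | amount
------+-------
Alice | NULL  
Dave  | NULL  
Frank | NULL  
Bob   | NULL  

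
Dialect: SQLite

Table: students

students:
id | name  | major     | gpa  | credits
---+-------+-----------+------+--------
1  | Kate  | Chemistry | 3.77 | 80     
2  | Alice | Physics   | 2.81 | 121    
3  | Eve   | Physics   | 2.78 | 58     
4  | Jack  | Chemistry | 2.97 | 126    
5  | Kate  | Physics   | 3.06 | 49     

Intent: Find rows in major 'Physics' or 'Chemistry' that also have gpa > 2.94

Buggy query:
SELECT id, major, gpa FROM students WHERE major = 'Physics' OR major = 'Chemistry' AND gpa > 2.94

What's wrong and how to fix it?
Bug: Without parentheses, AND is evaluated before OR, so the gpa filter only applies to the 'Chemistry' branch

Fix: Group the OR with parentheses (or use IN), then AND the threshold

Corrected query:
SELECT id, major, gpa FROM students WHERE (major = 'Physics' OR major = 'Chemistry') AND gpa > 2.94

Result:
id | major     | gpa 
---+-----------+-----
1  | Chemistry | 3.77
4  | Chemistry | 2.97
5  | Physics   | 3.06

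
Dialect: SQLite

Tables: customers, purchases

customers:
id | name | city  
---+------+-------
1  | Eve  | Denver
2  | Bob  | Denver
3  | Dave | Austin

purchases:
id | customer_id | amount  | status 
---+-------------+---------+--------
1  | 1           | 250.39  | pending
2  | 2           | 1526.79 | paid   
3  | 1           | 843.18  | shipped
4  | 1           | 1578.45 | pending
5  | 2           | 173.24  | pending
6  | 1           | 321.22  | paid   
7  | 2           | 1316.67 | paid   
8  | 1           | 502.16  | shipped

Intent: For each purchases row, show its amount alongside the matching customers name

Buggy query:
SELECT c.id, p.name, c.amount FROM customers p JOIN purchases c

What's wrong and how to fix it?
Bug: JOIN with no ON clause produces a cartesian product; every purchases row pairs with every customers row

Fix: Specify the join condition linking the foreign key to the parent id

Corrected query:
SELECT c.id, p.name, c.amount FROM customers p JOIN purchases c ON c.customer_id = p.id

Result:
id | name | amount 
---+------+--------
1  | Eve  | 250.39 
2  | Bob  | 1526.79
3  | Eve  | 843.18 
4  | Eve  | 1578.45
5  | Bob  | 173.24 
6  | Eve  | 321.22 
7  | Bob  | 1316.67
8  | Eve  | 502.16 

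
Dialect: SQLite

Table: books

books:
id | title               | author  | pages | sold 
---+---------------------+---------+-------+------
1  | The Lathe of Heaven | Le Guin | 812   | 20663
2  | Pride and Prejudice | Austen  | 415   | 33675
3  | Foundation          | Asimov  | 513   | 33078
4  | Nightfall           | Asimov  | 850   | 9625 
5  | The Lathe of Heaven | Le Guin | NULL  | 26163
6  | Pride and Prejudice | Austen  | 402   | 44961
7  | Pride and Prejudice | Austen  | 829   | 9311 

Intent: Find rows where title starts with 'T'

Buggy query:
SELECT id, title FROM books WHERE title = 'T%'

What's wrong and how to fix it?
Bug: '=' compares the literal string including the % character; pattern matching needs LIKE

Fix: Replace '=' with LIKE so 'T%' is treated as a pattern

Corrected query:
SELECT id, title FROM books WHERE title LIKE 'T%'

Result:
id | title              
---+--------------------
1  | The Lathe of Heaven
5  | The Lathe of Heaven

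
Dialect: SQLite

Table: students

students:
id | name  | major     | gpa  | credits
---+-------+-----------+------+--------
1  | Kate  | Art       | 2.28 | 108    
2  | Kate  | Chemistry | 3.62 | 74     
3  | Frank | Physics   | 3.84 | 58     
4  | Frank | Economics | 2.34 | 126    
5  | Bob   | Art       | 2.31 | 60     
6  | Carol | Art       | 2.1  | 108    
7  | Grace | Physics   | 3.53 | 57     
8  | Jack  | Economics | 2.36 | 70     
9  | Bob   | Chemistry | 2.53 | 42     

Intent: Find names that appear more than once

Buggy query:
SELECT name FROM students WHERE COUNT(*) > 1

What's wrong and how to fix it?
Bug: COUNT(*) is an aggregate and cannot be used in WHERE

Fix: GROUP BY name, then filter groups with HAVING COUNT(*) > 1

Corrected query:
SELECT name FROM students GROUP BY name HAVING COUNT(*) > 1

Result:
name 
-----
Bob  
Frank
Kate 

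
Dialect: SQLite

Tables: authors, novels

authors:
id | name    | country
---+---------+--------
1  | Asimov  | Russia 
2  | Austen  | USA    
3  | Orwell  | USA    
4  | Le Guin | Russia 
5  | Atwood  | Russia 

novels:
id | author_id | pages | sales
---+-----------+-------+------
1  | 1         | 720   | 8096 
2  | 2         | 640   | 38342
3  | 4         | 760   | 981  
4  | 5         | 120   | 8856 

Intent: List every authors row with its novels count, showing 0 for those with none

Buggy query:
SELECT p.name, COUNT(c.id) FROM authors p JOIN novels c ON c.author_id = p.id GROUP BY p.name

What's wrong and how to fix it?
Bug: INNER JOIN drops authors rows that have no matching novels rows

Fix: Switch to LEFT JOIN to retain unmatched parent rows

Corrected query:
SELECT p.name, COUNT(c.id) FROM authors p LEFT JOIN novels c ON c.author_id = p.id GROUP BY p.name

Result:
name    | COUNT(c.id)
--------+------------
Asimov  | 1          
Atwood  | 1          
Austen  | 1          
Le Guin | 1          
Orwell  | 0          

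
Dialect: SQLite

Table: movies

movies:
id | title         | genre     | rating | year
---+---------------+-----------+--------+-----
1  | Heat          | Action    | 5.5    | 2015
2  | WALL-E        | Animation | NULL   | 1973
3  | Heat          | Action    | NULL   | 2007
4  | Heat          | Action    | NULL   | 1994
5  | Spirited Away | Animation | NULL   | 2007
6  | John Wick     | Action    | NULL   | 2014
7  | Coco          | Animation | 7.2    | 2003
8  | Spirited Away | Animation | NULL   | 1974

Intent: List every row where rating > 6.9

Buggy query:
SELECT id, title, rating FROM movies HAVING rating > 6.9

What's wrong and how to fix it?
Bug: This is a non-aggregate query (no GROUP BY, no aggregates), so in SQLite the HAVING clause is invalid here; a row-level condition belongs in WHERE

Fix: Use WHERE for row-level filtering

Corrected query:
SELECT id, title, rating FROM movies WHERE rating > 6.9

Result:
id | title | rating
---+-------+-------
7  | Coco  | 7.2   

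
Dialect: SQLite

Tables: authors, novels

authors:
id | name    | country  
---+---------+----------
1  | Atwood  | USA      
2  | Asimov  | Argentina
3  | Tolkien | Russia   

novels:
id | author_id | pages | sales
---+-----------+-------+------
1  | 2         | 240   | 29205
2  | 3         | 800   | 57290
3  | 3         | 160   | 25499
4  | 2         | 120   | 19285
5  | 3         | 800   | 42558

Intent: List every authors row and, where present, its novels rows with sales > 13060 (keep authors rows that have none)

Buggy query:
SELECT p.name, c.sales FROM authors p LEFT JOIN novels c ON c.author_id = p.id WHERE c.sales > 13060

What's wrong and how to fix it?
Bug: A WHERE condition on the right-hand table after LEFT JOIN drops unmatched parents

Fix: Put 'c.sales > 13060' in the JOIN's ON clause instead of WHERE

Corrected query:
SELECT p.name, c.sales FROM authors p LEFT JOIN novels c ON c.author_id = p.id AND c.sales > 13060

Result:
name    | sales
--------+------
Atwood  | NULL 
Asimov  | 19285
Asimov  | 29205
Tolkien | 25499
Tolkien | 42558
Tolkien | 57290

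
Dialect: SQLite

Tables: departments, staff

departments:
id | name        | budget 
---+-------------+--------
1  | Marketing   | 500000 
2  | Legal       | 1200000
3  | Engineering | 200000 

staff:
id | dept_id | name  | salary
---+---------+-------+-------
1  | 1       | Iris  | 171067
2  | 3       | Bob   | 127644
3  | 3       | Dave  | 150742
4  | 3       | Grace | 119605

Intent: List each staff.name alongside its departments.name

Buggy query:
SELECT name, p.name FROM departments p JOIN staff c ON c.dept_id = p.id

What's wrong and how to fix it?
Bug: 'name' exists in both joined tables, so the database can't tell which one is meant

Fix: Prefix ambiguous columns with the table alias

Corrected query:
SELECT c.name, p.name FROM departments p JOIN staff c ON c.dept_id = p.id

Result:
name  | name       
------+------------
Iris  | Marketing  
Bob   | Engineering
Dave  | Engineering
Grace | Engineering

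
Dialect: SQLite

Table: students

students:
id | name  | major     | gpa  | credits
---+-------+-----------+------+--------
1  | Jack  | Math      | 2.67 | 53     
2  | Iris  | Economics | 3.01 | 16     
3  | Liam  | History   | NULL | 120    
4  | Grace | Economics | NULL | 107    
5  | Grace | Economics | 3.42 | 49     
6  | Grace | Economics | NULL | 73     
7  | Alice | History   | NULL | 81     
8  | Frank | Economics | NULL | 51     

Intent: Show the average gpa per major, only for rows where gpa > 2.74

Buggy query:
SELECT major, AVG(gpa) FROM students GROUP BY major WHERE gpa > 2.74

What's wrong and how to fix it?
Bug: Row-level WHERE must come before GROUP BY in the clause order

Fix: Move the WHERE clause before GROUP BY

Corrected query:
SELECT major, AVG(gpa) FROM students WHERE gpa > 2.74 GROUP BY major

Result:
major     | AVG(gpa)
----------+---------
Economics | 3.215   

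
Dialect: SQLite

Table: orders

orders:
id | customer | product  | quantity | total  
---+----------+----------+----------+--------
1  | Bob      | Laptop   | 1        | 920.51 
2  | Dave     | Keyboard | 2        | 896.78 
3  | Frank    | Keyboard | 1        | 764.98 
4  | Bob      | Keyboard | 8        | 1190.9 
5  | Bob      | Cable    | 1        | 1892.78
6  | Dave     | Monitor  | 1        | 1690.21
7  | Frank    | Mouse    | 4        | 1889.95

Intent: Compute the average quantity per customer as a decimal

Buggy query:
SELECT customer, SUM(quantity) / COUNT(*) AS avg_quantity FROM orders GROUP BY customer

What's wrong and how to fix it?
Bug: SUM(quantity) and COUNT(*) are both integers; the division truncates the fractional part

Fix: Cast one side to REAL so the division keeps the fractional part

Corrected query:
SELECT customer, SUM(quantity) * 1.0 / COUNT(*) AS avg_quantity FROM orders GROUP BY customer

Result:
customer | avg_quantity
---------+-------------
Bob      | 3.333333    
Dave     | 1.5         
Frank    | 2.5         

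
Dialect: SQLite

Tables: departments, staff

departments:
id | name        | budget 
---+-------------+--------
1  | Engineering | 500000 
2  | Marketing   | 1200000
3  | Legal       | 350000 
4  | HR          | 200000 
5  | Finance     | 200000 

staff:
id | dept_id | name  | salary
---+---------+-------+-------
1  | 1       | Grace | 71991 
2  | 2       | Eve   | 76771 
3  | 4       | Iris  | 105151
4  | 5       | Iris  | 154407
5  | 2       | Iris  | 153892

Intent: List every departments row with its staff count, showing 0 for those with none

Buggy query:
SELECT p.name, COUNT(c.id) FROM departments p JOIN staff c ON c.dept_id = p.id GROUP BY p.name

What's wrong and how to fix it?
Bug: An inner join excludes parents with zero children

Fix: Use LEFT JOIN so parents without children still appear (COUNT(c.id) gives 0)

Corrected query:
SELECT p.name, COUNT(c.id) FROM departments p LEFT JOIN staff c ON c.dept_id = p.id GROUP BY p.name

Result:
name        | COUNT(c.id)
------------+------------
Engineering | 1          
Finance     | 1          
HR          | 1          
Legal       | 0          
Marketing   | 2          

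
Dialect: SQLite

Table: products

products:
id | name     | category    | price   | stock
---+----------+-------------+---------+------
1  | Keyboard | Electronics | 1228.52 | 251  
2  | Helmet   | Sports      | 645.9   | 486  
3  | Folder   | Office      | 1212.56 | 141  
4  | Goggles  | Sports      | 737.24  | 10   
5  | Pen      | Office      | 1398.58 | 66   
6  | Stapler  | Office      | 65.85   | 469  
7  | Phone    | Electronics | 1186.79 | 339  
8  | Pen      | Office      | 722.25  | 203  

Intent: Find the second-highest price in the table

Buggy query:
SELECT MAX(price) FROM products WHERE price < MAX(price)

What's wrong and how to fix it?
Bug: The inner MAX is an aggregate inside WHERE, which is not allowed

Fix: Compute the overall MAX in a subquery, then take MAX of rows below it

Corrected query:
SELECT MAX(price) FROM products WHERE price < (SELECT MAX(price) FROM products)

Result:
MAX(price)
----------
1228.52   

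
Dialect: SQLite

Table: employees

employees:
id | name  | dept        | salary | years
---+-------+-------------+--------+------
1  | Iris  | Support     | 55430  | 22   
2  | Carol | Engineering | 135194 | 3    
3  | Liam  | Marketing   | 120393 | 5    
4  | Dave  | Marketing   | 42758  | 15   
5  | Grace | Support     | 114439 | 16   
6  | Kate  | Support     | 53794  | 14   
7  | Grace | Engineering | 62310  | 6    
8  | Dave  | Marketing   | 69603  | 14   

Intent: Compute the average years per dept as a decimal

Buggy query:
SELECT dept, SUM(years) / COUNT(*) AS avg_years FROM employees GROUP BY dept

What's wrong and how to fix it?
Bug: Both operands are integers, so '/' performs integer division and truncates

Fix: Cast one side to REAL so the division keeps the fractional part

Corrected query:
SELECT dept, SUM(years) * 1.0 / COUNT(*) AS avg_years FROM employees GROUP BY dept

Result:
dept        | avg_years
------------+----------
Engineering | 4.5      
Marketing   | 11.333333
Support     | 17.333333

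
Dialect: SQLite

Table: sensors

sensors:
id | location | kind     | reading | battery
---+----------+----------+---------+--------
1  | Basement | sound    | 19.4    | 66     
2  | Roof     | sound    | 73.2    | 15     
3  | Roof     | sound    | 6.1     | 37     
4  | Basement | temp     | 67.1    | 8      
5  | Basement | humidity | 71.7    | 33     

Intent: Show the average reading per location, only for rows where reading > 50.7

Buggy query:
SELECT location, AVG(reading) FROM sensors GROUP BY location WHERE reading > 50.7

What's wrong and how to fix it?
Bug: WHERE cannot follow GROUP BY

Fix: Move the WHERE clause before GROUP BY

Corrected query:
SELECT location, AVG(reading) FROM sensors WHERE reading > 50.7 GROUP BY location

Result:
location | AVG(reading)
---------+-------------
Basement | 69.4        
Roof     | 73.2        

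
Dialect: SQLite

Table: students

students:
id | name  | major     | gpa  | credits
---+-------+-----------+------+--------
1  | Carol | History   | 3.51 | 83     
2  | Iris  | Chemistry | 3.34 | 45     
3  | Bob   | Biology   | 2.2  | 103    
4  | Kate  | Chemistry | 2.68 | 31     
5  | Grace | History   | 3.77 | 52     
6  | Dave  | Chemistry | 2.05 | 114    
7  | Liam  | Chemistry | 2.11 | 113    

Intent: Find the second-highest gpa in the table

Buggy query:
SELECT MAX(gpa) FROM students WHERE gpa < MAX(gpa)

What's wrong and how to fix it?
Bug: The inner MAX is an aggregate inside WHERE, which is not allowed

Fix: Put the inner MAX in a scalar subquery

Corrected query:
SELECT MAX(gpa) FROM students WHERE gpa < (SELECT MAX(gpa) FROM students)

Result:
MAX(gpa)
--------
3.51    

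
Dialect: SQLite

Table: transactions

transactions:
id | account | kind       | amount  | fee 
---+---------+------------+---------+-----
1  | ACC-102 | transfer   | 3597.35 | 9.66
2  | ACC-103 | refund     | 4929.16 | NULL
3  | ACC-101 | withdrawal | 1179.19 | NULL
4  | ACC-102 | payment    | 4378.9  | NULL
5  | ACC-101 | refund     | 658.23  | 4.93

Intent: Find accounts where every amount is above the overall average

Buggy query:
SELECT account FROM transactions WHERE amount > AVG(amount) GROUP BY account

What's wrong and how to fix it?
Bug: WHERE evaluates per row before aggregation, so AVG() is unavailable

Fix: Compute the overall average in a scalar subquery and compare each group's MIN against it in HAVING

Corrected query:
SELECT account FROM transactions GROUP BY account HAVING MIN(amount) > (SELECT AVG(amount) FROM transactions)

Result:
account
-------
ACC-102
ACC-103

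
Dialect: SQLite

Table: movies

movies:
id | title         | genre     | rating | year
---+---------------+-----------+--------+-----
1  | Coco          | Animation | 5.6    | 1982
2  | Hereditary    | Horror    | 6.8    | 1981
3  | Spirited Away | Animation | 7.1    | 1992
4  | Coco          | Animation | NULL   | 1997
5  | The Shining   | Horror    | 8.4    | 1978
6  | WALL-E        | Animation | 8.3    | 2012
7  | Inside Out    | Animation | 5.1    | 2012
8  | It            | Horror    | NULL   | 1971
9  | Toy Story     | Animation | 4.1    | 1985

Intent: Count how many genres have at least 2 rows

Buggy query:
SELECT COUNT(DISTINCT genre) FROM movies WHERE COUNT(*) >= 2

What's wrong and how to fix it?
Bug: COUNT(*) cannot appear in WHERE; the per-group count doesn't exist yet

Fix: Use a subquery that GROUPs and filters with HAVING, then count its rows

Corrected query:
SELECT COUNT(*) FROM (SELECT genre FROM movies GROUP BY genre HAVING COUNT(*) >= 2)

Result:
COUNT(*)
--------
2       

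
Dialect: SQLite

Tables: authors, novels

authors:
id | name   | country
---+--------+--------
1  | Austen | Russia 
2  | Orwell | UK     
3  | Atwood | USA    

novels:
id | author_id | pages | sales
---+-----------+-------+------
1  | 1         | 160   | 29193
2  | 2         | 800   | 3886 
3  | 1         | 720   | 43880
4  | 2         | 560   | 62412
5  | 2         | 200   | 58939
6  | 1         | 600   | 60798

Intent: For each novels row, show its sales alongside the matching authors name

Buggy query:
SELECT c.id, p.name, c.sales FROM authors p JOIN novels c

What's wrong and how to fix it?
Bug: JOIN with no ON clause produces a cartesian product; every novels row pairs with every authors row

Fix: Add ON c.author_id = p.id to the JOIN

Corrected query:
SELECT c.id, p.name, c.sales FROM authors p JOIN novels c ON c.author_id = p.id

Result:
id | name   | sales
---+--------+------
1  | Austen | 29193
2  | Orwell | 3886 
3  | Austen | 43880
4  | Orwell | 62412
5  | Orwell | 58939
6  | Austen | 60798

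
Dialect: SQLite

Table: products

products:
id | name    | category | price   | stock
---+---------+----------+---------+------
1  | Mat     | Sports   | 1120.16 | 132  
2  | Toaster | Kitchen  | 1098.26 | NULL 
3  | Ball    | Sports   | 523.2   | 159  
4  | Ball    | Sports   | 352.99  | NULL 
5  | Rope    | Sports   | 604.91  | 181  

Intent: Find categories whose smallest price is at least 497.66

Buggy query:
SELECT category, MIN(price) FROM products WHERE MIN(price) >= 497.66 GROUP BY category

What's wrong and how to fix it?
Bug: MIN() in WHERE is a misuse of aggregate

Fix: Use HAVING for the per-group MIN condition

Corrected query:
SELECT category, MIN(price) FROM products GROUP BY category HAVING MIN(price) >= 497.66

Result:
category | MIN(price)
---------+-----------
Kitchen  | 1098.26   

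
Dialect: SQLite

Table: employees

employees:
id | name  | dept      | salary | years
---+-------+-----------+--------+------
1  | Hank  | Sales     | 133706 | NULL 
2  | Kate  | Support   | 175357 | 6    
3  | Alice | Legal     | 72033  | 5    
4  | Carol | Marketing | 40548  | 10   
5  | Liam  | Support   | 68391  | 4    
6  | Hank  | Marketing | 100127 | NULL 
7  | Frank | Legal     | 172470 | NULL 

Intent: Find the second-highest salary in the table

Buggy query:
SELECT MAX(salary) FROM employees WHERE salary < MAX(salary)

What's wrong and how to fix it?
Bug: MAX(salary) on the right of the comparison is an aggregate-in-WHERE error

Fix: Put the inner MAX in a scalar subquery

Corrected query:
SELECT MAX(salary) FROM employees WHERE salary < (SELECT MAX(salary) FROM employees)

Result:
MAX(salary)
-----------
172470     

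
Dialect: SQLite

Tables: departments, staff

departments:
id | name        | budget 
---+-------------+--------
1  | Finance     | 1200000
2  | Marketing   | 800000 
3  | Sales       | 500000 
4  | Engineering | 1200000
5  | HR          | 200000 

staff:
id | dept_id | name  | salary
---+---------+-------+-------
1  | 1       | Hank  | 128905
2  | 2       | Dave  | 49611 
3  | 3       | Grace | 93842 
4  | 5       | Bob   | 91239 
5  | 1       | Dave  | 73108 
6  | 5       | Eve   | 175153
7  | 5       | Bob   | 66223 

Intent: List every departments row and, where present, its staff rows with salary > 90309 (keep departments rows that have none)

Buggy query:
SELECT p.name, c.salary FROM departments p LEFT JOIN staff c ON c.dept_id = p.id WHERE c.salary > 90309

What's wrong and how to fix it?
Bug: Filtering c.salary in WHERE discards the NULL rows produced by LEFT JOIN, turning it into an inner join

Fix: Put 'c.salary > 90309' in the JOIN's ON clause instead of WHERE

Corrected query:
SELECT p.name, c.salary FROM departments p LEFT JOIN staff c ON c.dept_id = p.id AND c.salary > 90309

Result:
name        | salary
------------+-------
Finance     | 128905
Marketing   | NULL  
Sales       | 93842 
Engineering | NULL  
HR          | 91239 
HR          | 175153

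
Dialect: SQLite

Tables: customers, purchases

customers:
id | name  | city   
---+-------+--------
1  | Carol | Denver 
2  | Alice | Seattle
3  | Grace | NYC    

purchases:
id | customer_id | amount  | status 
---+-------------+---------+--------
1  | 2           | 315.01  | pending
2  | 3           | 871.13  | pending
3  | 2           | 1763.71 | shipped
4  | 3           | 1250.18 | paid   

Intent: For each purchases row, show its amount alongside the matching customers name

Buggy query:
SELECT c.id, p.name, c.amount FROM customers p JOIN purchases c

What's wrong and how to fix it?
Bug: JOIN with no ON clause produces a cartesian product; every purchases row pairs with every customers row

Fix: Add ON c.customer_id = p.id to the JOIN

Corrected query:
SELECT c.id, p.name, c.amount FROM customers p JOIN purchases c ON c.customer_id = p.id

Result:
id | name  | amount 
---+-------+--------
1  | Alice | 315.01 
2  | Grace | 871.13 
3  | Alice | 1763.71
4  | Grace | 1250.18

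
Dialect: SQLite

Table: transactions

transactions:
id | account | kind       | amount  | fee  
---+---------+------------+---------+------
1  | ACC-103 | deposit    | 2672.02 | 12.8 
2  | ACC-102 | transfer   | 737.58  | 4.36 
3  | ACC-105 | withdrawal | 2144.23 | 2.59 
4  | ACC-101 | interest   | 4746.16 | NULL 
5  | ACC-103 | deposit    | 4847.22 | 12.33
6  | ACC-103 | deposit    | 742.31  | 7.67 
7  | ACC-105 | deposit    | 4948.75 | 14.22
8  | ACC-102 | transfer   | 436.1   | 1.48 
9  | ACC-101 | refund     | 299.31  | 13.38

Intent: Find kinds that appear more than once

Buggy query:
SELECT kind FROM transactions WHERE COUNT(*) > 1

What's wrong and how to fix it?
Bug: COUNT(*) is an aggregate and cannot be used in WHERE

Fix: Group first, then use HAVING for the count condition

Corrected query:
SELECT kind FROM transactions GROUP BY kind HAVING COUNT(*) > 1

Result:
kind    
--------
deposit 
transfer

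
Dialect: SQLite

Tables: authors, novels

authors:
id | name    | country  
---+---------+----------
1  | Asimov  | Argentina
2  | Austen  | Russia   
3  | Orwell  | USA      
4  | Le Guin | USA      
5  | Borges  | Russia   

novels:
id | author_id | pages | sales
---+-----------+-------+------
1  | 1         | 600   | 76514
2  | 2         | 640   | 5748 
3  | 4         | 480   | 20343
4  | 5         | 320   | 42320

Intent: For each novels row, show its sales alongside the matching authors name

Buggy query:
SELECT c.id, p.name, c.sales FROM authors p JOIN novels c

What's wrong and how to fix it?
Bug: JOIN with no ON clause produces a cartesian product; every novels row pairs with every authors row

Fix: Specify the join condition linking the foreign key to the parent id

Corrected query:
SELECT c.id, p.name, c.sales FROM authors p JOIN novels c ON c.author_id = p.id

Result:
id | name    | sales
---+---------+------
1  | Asimov  | 76514
2  | Austen  | 5748 
3  | Le Guin | 20343
4  | Borges  | 42320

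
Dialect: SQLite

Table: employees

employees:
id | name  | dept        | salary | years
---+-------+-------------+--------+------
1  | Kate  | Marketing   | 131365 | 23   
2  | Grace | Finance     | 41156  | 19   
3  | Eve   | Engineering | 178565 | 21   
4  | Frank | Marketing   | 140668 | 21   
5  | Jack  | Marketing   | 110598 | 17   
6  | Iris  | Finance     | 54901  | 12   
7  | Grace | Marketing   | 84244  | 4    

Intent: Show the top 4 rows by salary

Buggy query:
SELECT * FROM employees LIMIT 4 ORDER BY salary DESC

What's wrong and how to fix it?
Bug: ORDER BY cannot follow LIMIT; LIMIT is the final clause

Fix: Swap the clauses: ORDER BY first, then LIMIT

Corrected query:
SELECT * FROM employees ORDER BY salary DESC LIMIT 4

Result:
id | name  | dept        | salary | years
---+-------+-------------+--------+------
3  | Eve   | Engineering | 178565 | 21   
4  | Frank | Marketing   | 140668 | 21   
1  | Kate  | Marketing   | 131365 | 23   
5  | Jack  | Marketing   | 110598 | 17   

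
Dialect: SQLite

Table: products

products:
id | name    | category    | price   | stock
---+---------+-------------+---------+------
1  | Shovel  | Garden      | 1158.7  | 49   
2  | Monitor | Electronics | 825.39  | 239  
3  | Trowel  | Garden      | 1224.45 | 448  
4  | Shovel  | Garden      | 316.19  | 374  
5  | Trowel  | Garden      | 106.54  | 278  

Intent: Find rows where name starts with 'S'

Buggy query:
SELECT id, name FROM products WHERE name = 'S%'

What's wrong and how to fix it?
Bug: Wildcards only work with LIKE; '=' treats '%' as a literal character

Fix: Replace '=' with LIKE so 'S%' is treated as a pattern

Corrected query:
SELECT id, name FROM products WHERE name LIKE 'S%'

Result:
id | name  
---+-------
1  | Shovel
4  | Shovel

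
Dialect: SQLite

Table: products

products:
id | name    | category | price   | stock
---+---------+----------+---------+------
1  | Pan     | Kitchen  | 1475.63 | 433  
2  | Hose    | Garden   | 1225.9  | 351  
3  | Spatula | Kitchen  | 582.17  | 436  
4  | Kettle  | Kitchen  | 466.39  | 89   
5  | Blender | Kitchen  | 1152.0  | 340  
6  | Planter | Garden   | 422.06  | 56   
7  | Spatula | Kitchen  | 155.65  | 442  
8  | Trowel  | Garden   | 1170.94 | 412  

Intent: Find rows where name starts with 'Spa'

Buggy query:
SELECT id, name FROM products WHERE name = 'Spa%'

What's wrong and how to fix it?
Bug: '=' compares the literal string including the % character; pattern matching needs LIKE

Fix: Replace '=' with LIKE so 'Spa%' is treated as a pattern

Corrected query:
SELECT id, name FROM products WHERE name LIKE 'Spa%'

Result:
id | name   
---+--------
3  | Spatula
7  | Spatula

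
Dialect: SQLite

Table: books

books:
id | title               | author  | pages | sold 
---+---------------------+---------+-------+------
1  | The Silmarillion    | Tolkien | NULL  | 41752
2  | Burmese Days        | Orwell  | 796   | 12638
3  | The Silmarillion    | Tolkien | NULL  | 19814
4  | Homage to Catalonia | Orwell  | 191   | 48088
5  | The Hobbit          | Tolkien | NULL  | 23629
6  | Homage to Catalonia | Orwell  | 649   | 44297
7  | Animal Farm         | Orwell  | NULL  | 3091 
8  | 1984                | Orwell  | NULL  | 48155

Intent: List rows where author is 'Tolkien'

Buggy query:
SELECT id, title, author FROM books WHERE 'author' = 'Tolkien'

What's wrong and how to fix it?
Bug: Single quotes denote string literals in SQL; the column name is being compared as a constant string

Fix: Reference the column as author without single quotes

Corrected query:
SELECT id, title, author FROM books WHERE author = 'Tolkien'

Result:
id | title            | author 
---+------------------+--------
1  | The Silmarillion | Tolkien
3  | The Silmarillion | Tolkien
5  | The Hobbit       | Tolkien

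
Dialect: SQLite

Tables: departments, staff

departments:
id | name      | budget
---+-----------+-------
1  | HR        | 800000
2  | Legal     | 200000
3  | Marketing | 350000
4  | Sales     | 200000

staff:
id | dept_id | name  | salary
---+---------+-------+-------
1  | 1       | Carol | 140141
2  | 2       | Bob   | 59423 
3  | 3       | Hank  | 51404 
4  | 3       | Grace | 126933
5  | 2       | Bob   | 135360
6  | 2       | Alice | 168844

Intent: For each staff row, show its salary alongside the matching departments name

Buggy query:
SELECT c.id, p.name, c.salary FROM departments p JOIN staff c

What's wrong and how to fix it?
Bug: Missing join condition: each staff row is matched to all departments rows instead of just its own

Fix: Add ON c.dept_id = p.id to the JOIN

Corrected query:
SELECT c.id, p.name, c.salary FROM departments p JOIN staff c ON c.dept_id = p.id

Result:
id | name      | salary
---+-----------+-------
1  | HR        | 140141
2  | Legal     | 59423 
3  | Marketing | 51404 
4  | Marketing | 126933
5  | Legal     | 135360
6  | Legal     | 168844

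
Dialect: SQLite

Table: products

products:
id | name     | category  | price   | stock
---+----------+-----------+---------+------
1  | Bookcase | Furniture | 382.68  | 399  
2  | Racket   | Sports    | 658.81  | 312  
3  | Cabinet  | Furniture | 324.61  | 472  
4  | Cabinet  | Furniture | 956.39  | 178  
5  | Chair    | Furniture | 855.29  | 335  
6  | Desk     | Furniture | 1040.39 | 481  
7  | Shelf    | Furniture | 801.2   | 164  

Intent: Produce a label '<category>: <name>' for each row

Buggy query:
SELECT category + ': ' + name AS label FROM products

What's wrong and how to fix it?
Bug: '+' is numeric addition; on text columns SQLite converts them to 0 instead of concatenating

Fix: Replace + with || to concatenate text

Corrected query:
SELECT category || ': ' || name AS label FROM products

Result:
label              
-------------------
Furniture: Bookcase
Sports: Racket     
Furniture: Cabinet 
Furniture: Cabinet 
Furniture: Chair   
Furniture: Desk    
Furniture: Shelf   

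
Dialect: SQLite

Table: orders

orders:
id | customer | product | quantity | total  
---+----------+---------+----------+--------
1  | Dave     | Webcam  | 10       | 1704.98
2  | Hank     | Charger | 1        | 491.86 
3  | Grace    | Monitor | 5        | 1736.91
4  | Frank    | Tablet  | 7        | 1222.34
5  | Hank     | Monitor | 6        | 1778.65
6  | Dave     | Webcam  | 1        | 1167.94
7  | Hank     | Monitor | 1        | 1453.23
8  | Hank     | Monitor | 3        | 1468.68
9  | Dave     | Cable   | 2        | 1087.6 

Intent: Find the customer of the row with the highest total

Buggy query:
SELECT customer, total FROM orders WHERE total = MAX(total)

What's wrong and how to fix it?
Bug: MAX(total) is an aggregate and cannot be used directly in WHERE

Fix: Wrap MAX in a scalar subquery so WHERE compares against a single value

Corrected query:
SELECT customer, total FROM orders WHERE total = (SELECT MAX(total) FROM orders)

Result:
customer | total  
---------+--------
Hank     | 1778.65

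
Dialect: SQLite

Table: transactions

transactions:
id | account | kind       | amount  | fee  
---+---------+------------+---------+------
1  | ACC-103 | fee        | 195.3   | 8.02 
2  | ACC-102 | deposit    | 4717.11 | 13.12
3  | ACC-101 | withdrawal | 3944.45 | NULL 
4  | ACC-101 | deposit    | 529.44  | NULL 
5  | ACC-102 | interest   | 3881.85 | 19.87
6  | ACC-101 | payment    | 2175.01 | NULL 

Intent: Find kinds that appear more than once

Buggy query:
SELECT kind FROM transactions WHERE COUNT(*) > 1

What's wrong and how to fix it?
Bug: COUNT(*) is an aggregate and cannot be used in WHERE

Fix: Group first, then use HAVING for the count condition

Corrected query:
SELECT kind FROM transactions GROUP BY kind HAVING COUNT(*) > 1

Result:
kind   
-------
deposit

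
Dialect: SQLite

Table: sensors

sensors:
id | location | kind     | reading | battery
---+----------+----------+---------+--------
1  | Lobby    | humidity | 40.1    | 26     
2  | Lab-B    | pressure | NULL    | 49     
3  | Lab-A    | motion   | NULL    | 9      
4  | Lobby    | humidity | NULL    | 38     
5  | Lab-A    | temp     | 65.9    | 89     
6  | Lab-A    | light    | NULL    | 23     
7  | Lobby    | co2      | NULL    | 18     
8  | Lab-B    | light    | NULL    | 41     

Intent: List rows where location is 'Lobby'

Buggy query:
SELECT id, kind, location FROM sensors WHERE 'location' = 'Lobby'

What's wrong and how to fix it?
Bug: Single quotes denote string literals in SQL; the column name is being compared as a constant string

Fix: Remove the quotes around the column name (or use double quotes for an identifier)

Corrected query:
SELECT id, kind, location FROM sensors WHERE location = 'Lobby'

Result:
id | kind     | location
---+----------+---------
1  | humidity | Lobby   
4  | humidity | Lobby   
7  | co2      | Lobby   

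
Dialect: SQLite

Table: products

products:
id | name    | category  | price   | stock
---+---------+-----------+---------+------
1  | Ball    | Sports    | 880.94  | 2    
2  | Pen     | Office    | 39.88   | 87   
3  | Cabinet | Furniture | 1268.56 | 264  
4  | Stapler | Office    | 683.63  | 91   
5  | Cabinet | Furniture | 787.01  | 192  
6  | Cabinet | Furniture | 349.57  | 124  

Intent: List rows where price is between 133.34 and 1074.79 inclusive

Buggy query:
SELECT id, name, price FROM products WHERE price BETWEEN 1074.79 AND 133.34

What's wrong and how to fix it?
Bug: BETWEEN expects the lower bound first; with 1074.79 AND 133.34 the range is empty

Fix: Swap the bounds so the smaller value comes first

Corrected query:
SELECT id, name, price FROM products WHERE price BETWEEN 133.34 AND 1074.79

Result:
id | name    | price 
---+---------+-------
1  | Ball    | 880.94
4  | Stapler | 683.63
5  | Cabinet | 787.01
6  | Cabinet | 349.57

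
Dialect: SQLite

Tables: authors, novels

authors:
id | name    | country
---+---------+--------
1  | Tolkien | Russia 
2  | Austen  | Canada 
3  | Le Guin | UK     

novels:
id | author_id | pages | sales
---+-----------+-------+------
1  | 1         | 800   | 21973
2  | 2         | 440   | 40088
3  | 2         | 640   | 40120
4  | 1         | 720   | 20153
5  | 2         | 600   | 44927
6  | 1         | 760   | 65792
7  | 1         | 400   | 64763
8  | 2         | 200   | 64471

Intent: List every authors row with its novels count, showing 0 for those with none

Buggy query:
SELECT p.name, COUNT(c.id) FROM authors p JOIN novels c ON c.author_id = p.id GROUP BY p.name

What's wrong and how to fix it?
Bug: An inner join excludes parents with zero children

Fix: Switch to LEFT JOIN to retain unmatched parent rows

Corrected query:
SELECT p.name, COUNT(c.id) FROM authors p LEFT JOIN novels c ON c.author_id = p.id GROUP BY p.name

Result:
name    | COUNT(c.id)
--------+------------
Austen  | 4          
Le Guin | 0          
Tolkien | 4          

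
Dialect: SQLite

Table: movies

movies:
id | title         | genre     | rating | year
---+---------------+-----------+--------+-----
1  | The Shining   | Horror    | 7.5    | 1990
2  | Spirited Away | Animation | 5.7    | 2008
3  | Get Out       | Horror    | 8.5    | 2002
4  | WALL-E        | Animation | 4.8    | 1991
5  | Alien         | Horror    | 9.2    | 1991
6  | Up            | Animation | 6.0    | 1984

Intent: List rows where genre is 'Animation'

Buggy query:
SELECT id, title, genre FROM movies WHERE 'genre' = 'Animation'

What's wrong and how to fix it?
Bug: Single quotes denote string literals in SQL; the column name is being compared as a constant string

Fix: Remove the quotes around the column name (or use double quotes for an identifier)

Corrected query:
SELECT id, title, genre FROM movies WHERE genre = 'Animation'

Result:
id | title         | genre    
---+---------------+----------
2  | Spirited Away | Animation
4  | WALL-E        | Animation
6  | Up            | Animation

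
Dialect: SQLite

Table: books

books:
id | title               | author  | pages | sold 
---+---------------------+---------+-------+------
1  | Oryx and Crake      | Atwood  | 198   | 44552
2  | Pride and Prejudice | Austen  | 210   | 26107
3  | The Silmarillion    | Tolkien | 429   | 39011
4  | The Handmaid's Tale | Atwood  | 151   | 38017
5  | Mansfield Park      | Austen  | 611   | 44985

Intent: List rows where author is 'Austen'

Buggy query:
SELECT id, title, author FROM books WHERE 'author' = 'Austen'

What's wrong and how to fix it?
Bug: 'author' in single quotes is a string literal, not the column; the comparison is literal-vs-literal and never true

Fix: Remove the quotes around the column name (or use double quotes for an identifier)

Corrected query:
SELECT id, title, author FROM books WHERE author = 'Austen'

Result:
id | title               | author
---+---------------------+-------
2  | Pride and Prejudice | Austen
5  | Mansfield Park      | Austen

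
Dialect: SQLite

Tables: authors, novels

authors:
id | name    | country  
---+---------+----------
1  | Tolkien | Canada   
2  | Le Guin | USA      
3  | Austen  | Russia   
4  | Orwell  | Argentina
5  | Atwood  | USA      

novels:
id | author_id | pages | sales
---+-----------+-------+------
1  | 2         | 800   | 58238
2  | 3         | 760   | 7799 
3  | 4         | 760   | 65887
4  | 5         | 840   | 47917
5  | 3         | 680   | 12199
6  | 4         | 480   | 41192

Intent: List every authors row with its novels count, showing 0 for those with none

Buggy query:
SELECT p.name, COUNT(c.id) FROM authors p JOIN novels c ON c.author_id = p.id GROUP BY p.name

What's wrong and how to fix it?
Bug: An inner join excludes parents with zero children

Fix: Use LEFT JOIN so parents without children still appear (COUNT(c.id) gives 0)

Corrected query:
SELECT p.name, COUNT(c.id) FROM authors p LEFT JOIN novels c ON c.author_id = p.id GROUP BY p.name

Result:
name    | COUNT(c.id)
--------+------------
Atwood  | 1          
Austen  | 2          
Le Guin | 1          
Orwell  | 2          
Tolkien | 0          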